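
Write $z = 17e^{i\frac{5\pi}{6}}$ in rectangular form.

a = r cos θ = 17 * -sqrt(3)/2 = -17*sqrt(3)/2
b = r sin θ = 17 * 1/2 = 17/2
z = -17*sqrt(3)/2 + (17/2)i


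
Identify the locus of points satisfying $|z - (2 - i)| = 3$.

|z - z0| = r describes a circle centered at z0 with radius r
Here z0 = 2 - i and r = 3
Locus: Circle centered at (2, -1) with radius 3


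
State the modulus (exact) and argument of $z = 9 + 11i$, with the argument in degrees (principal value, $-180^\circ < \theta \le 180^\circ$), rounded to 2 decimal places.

|z| = sqrt(9^2 + 11^2) = sqrt(202)
arg(z) = arctan(b/a) = arctan(11/9) (quadrant-adjusted) = 50.71°


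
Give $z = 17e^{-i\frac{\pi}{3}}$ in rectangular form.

a = r cos θ = 17 * 1/2 = 17/2
b = r sin θ = 17 * -sqrt(3)/2 = -17*sqrt(3)/2
z = 17/2 - (17*sqrt(3)/2)i


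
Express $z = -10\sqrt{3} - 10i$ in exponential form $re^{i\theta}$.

r = |z| = sqrt((-10*sqrt(3))^2 + (-10)^2) = sqrt(300 + 100) = sqrt(400) = 20
θ = arctan(b/a) = arctan(-10/-17.3205) (quadrant-adjusted) = -150° = -5π/6
z = 20e^(-i*5π/6)


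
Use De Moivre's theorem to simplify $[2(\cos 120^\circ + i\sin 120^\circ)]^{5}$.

By De Moivre: z^n = r^n(cos(nθ) + i sin(nθ))
= 2^5(cos(5*120°) + i sin(5*120°))
= 32(cos 240° + i sin 240°)
= -16 - 16*sqrt(3)i


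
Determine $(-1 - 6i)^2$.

(a + bi)^2 = a^2 - b^2 + 2abi
= (-1)^2 - (-6)^2 + 2*(-1)*(-6)i
= -35 + 12i


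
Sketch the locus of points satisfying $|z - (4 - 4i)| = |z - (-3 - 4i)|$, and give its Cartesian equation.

|z - z1| = |z - z2| means z is equidistant from z1 and z2,
i.e. the perpendicular bisector of the segment from (4, -4) to (-3, -4) (midpoint (1/2, -4)).
With z = x + yi, square both sides:
(x - 4)^2 + (y - (-4))^2 = (x - (-3))^2 + (y - (-4))^2
The x^2 and y^2 terms cancel: -14x + 0y = 25 - 32 = -7
Simplify: x = 1/2
Locus: Perpendicular bisector of the segment from (4, -4) to (-3, -4): the line x = 1/2


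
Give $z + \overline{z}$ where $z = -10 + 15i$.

z + conjugate(z) = (a + bi) + (a - bi) = 2a
= 2 * (-10) = -20


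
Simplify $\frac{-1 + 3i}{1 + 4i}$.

Multiply numerator and denominator by conjugate (1 - 4i):
= (-1 + 3i)(1 - 4i) / (1^2 + 4^2)
= (11 + 7i) / 17
= 11/17 + (7/17)i


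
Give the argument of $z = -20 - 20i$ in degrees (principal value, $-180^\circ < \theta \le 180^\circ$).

θ = arctan(b/a) = arctan(-20/-20) (quadrant-adjusted) = -135°


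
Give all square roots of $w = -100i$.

|w| = 100, arg(w) = 270°
Root modulus = 100^(1/2) = 10
Root arguments: θ_k = (270° + 360°k)/2 for k = 0, 1, ..., 1
Roots: -5*sqrt(2) + 5*sqrt(2)i, 5*sqrt(2) - 5*sqrt(2)i


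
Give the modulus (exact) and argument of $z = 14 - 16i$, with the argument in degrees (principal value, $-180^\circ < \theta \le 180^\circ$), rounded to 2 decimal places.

|z| = sqrt(14^2 + (-16)^2) = sqrt(452)
arg(z) = arctan(b/a) = arctan(-16/14) (quadrant-adjusted) = -48.81°


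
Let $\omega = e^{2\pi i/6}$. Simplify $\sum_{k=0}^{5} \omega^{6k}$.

Since 6 divides 6, ω^6 = (ω^6)^1 = 1^1 = 1, so every term is 1.
Sum = 6 · 1 = 6


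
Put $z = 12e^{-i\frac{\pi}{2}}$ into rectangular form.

a = r cos θ = 12 * 0 = 0
b = r sin θ = 12 * -1 = -12
z = -12i


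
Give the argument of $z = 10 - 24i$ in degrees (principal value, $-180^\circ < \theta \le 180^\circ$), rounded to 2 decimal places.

θ = arctan(b/a) = arctan(-24/10) (quadrant-adjusted) = -67.38°


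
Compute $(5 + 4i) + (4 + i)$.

(5 + 4) + (4 + 1)i = 9 + 5i


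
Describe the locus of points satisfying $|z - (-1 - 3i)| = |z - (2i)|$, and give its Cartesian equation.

|z - z1| = |z - z2| means z is equidistant from z1 and z2,
i.e. the perpendicular bisector of the segment from (-1, -3) to (0, 2) (midpoint (-1/2, -1/2)).
With z = x + yi, square both sides:
(x - (-1))^2 + (y - (-3))^2 = (x - 0)^2 + (y - 2)^2
The x^2 and y^2 terms cancel: 2x + 10y = 4 - 10 = -6
Simplify: x + 5y = -3
Locus: Perpendicular bisector of the segment from (-1, -3) to (0, 2): the line x + 5y = -3


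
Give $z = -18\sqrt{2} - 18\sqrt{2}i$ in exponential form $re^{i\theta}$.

r = |z| = sqrt((-18*sqrt(2))^2 + (-18*sqrt(2))^2) = sqrt(648 + 648) = sqrt(1296) = 36
θ = arctan(b/a) = arctan(-25.4558/-25.4558) (quadrant-adjusted) = 225° = 5π/4
z = 36e^(i*5π/4)


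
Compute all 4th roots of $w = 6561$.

|w| = 6561, arg(w) = 0°
Root modulus = 6561^(1/4) = 9
Root arguments: θ_k = (0° + 360°k)/4 for k = 0, 1, ..., 3
Roots: 9, 9i, -9, -9i


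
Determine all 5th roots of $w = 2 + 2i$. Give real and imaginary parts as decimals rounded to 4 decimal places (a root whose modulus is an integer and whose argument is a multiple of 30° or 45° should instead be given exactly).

|w| = sqrt(8) ≈ 2.828427, arg(w) = 45°
Root modulus = sqrt(8)^(1/5) ≈ 1.231144
Root arguments: θ_k = (45° + 360°k)/5 for k = 0, 1, ..., 4
Compute each root as (root modulus)(cos θ_k + i sin θ_k) using full-precision intermediates, then round to 4 decimal places.
Roots: 1.2160 + 0.1926i, 0.1926 + 1.2160i, -1.0970 + 0.5589i, -0.8706 - 0.8706i, 0.5589 - 1.0970i


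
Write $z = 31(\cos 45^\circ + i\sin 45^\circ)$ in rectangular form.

a = r cos θ = 31 * sqrt(2)/2 = 31*sqrt(2)/2
b = r sin θ = 31 * sqrt(2)/2 = 31*sqrt(2)/2
z = 31*sqrt(2)/2 + (31*sqrt(2)/2)i


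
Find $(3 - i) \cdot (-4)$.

(a1*a2 - b1*b2) + (a1*b2 + b1*a2)i
= (-12 - 0) + (0 + 4)i
= -12 + 4i


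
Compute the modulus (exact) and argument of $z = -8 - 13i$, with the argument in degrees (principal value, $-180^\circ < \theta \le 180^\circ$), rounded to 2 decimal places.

|z| = sqrt((-8)^2 + (-13)^2) = sqrt(233)
arg(z) = arctan(b/a) = arctan(-13/-8) (quadrant-adjusted) = -121.61°


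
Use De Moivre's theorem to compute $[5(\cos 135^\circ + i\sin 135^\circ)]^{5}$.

By De Moivre: z^n = r^n(cos(nθ) + i sin(nθ))
= 5^5(cos(5*135°) + i sin(5*135°))
= 3125(cos 315° + i sin 315°)
= 3125*sqrt(2)/2 - (3125*sqrt(2)/2)i


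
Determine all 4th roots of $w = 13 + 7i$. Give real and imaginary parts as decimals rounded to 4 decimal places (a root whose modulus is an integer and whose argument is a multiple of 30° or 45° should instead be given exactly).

|w| = sqrt(218) ≈ 14.764823, arg(w) ≈ 28.300756°
Root modulus = sqrt(218)^(1/4) ≈ 1.960230
Root arguments: θ_k = (arg(w) + 360°k)/4 for k = 0, 1, ..., 3
Compute each root as (root modulus)(cos θ_k + i sin θ_k) using full-precision intermediates, then round to 4 decimal places.
Roots: 1.9453 + 0.2414i, -0.2414 + 1.9453i, -1.9453 - 0.2414i, 0.2414 - 1.9453i


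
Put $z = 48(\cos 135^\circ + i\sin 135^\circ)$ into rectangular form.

a = r cos θ = 48 * -sqrt(2)/2 = -24*sqrt(2)
b = r sin θ = 48 * sqrt(2)/2 = 24*sqrt(2)
z = -24*sqrt(2) + 24*sqrt(2)i


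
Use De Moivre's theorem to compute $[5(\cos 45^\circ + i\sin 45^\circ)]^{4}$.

By De Moivre: z^n = r^n(cos(nθ) + i sin(nθ))
= 5^4(cos(4*45°) + i sin(4*45°))
= 625(cos 180° + i sin 180°)
= -625


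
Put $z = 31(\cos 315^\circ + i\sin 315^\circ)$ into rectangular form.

a = r cos θ = 31 * sqrt(2)/2 = 31*sqrt(2)/2
b = r sin θ = 31 * -sqrt(2)/2 = -31*sqrt(2)/2
z = 31*sqrt(2)/2 - (31*sqrt(2)/2)i


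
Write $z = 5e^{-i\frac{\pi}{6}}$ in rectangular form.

a = r cos θ = 5 * sqrt(3)/2 = 5*sqrt(3)/2
b = r sin θ = 5 * -1/2 = -5/2
z = 5*sqrt(3)/2 - (5/2)i


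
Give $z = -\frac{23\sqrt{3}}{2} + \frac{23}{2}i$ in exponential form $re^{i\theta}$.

r = |z| = sqrt((-23*sqrt(3)/2)^2 + (23/2)^2) = sqrt(1587/4 + 529/4) = sqrt(529) = 23
θ = arctan(b/a) = arctan(11.5/-19.9186) (quadrant-adjusted) = 150° = 5π/6
z = 23e^(i*5π/6)


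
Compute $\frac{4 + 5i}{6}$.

Divisor is real, so divide each part by 6:
= 2/3 + (5/6)i


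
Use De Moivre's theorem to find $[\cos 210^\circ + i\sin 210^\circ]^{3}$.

By De Moivre: z^n = r^n(cos(nθ) + i sin(nθ))
= 1^3(cos(3*210°) + i sin(3*210°))
= 1(cos 270° + i sin 270°)
= -i


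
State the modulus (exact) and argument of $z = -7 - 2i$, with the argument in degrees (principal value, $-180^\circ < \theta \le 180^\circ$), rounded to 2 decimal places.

|z| = sqrt((-7)^2 + (-2)^2) = sqrt(53)
arg(z) = arctan(b/a) = arctan(-2/-7) (quadrant-adjusted) = -164.05°


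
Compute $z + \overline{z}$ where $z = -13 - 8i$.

z + conjugate(z) = (a + bi) + (a - bi) = 2a
= 2 * (-13) = -26


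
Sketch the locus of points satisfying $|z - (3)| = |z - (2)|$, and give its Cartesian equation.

|z - z1| = |z - z2| means z is equidistant from z1 and z2,
i.e. the perpendicular bisector of the segment from (3, 0) to (2, 0) (midpoint (5/2, 0)).
With z = x + yi, square both sides:
(x - 3)^2 + (y - 0)^2 = (x - 2)^2 + (y - 0)^2
The x^2 and y^2 terms cancel: -2x + 0y = 4 - 9 = -5
Simplify: x = 5/2
Locus: Perpendicular bisector of the segment from (3, 0) to (2, 0): the line x = 5/2


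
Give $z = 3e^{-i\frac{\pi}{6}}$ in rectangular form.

a = r cos θ = 3 * sqrt(3)/2 = 3*sqrt(3)/2
b = r sin θ = 3 * -1/2 = -3/2
z = 3*sqrt(3)/2 - (3/2)i


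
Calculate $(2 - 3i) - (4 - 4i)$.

(2 - 4) + (-3 - (-4))i = -2 + i


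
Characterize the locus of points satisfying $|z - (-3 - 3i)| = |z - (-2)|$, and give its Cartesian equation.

|z - z1| = |z - z2| means z is equidistant from z1 and z2,
i.e. the perpendicular bisector of the segment from (-3, -3) to (-2, 0) (midpoint (-5/2, -3/2)).
With z = x + yi, square both sides:
(x - (-3))^2 + (y - (-3))^2 = (x - (-2))^2 + (y - 0)^2
The x^2 and y^2 terms cancel: 2x + 6y = 4 - 18 = -14
Simplify: x + 3y = -7
Locus: Perpendicular bisector of the segment from (-3, -3) to (-2, 0): the line x + 3y = -7


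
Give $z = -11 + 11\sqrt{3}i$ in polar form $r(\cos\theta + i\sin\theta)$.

r = |z| = sqrt(a^2 + b^2) = sqrt((-11)^2 + (11*sqrt(3))^2) = sqrt(121 + 363) = sqrt(484) = 22
θ = arctan(b/a) = arctan(19.0526/-11) (quadrant-adjusted) = 120°
z = 22(cos 120° + i sin 120°)


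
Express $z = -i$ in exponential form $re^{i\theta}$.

r = |z| = sqrt((0)^2 + (-1)^2) = sqrt(0 + 1) = sqrt(1) = 1
a = 0 and b < 0, so z lies on the negative imaginary axis: θ = -90° = -π/2
z = 1e^(-i*π/2)


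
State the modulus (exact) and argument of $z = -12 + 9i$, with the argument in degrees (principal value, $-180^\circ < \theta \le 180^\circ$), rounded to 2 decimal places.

|z| = sqrt((-12)^2 + 9^2) = 15
arg(z) = arctan(b/a) = arctan(9/-12) (quadrant-adjusted) = 143.13°


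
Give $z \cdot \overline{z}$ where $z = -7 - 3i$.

z * conjugate(z) = |z|^2 = a^2 + b^2
= (-7)^2 + (-3)^2 = 58


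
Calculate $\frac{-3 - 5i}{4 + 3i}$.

Multiply numerator and denominator by conjugate (4 - 3i):
= (-3 - 5i)(4 - 3i) / (4^2 + 3^2)
= (-27 - 11i) / 25
= -27/25 - (11/25)i


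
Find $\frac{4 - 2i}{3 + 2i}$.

Multiply numerator and denominator by conjugate (3 - 2i):
= (4 - 2i)(3 - 2i) / (3^2 + 2^2)
= (8 - 14i) / 13
= 8/13 - (14/13)i


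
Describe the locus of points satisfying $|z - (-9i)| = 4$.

|z - z0| = r describes a circle centered at z0 with radius r
Here z0 = -9i and r = 4
Locus: Circle centered at (0, -9) with radius 4


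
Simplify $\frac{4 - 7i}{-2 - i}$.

Multiply numerator and denominator by conjugate (-2 + i):
= (4 - 7i)(-2 + i) / ((-2)^2 + (-1)^2)
= (-1 + 18i) / 5
= -1/5 + (18/5)i


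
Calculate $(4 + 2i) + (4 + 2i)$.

(4 + 4) + (2 + 2)i = 8 + 4i


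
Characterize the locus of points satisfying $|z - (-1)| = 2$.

|z - z0| = r describes a circle centered at z0 with radius r
Here z0 = -1 and r = 2
Locus: Circle centered at (-1, 0) with radius 2


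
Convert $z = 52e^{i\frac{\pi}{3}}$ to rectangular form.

a = r cos θ = 52 * 1/2 = 26
b = r sin θ = 52 * sqrt(3)/2 = 26*sqrt(3)
z = 26 + 26*sqrt(3)i


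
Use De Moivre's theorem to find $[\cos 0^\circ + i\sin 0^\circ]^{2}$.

By De Moivre: z^n = r^n(cos(nθ) + i sin(nθ))
= 1^2(cos(2*0°) + i sin(2*0°))
= 1(cos 0° + i sin 0°)
= 1


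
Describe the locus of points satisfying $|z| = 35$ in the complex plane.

|z| = 35 means sqrt(x^2 + y^2) = 35
This is a circle of radius 35 centered at the origin


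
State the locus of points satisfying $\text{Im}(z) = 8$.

Im(z) = y where z = x + yi; the equation y = 8 is satisfied by all points with that y-coordinate
Locus: Horizontal line y = 8


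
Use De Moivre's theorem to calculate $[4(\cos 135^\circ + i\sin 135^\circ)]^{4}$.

By De Moivre: z^n = r^n(cos(nθ) + i sin(nθ))
= 4^4(cos(4*135°) + i sin(4*135°))
= 256(cos 180° + i sin 180°)
= -256


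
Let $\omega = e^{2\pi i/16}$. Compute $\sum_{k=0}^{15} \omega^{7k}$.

Let ζ = ω^7 = e^(2πi·7/16). Since 16 ∤ 7, ζ ≠ 1.
Sum = Σ_{k=0}^{15} ζ^k = (ζ^16 - 1)/(ζ - 1) = (ω^{7·16} - 1)/(ζ - 1) = (1 - 1)/(ζ - 1) = 0


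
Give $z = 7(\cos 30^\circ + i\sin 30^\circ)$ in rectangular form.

a = r cos θ = 7 * sqrt(3)/2 = 7*sqrt(3)/2
b = r sin θ = 7 * 1/2 = 7/2
z = 7*sqrt(3)/2 + (7/2)i


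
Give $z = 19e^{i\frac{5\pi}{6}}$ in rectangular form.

a = r cos θ = 19 * -sqrt(3)/2 = -19*sqrt(3)/2
b = r sin θ = 19 * 1/2 = 19/2
z = -19*sqrt(3)/2 + (19/2)i


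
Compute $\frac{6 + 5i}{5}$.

Divisor is real, so divide each part by 5:
= 6/5 + i


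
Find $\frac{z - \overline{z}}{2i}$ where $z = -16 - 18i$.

z - conjugate(z) = 2bi
(z - conjugate(z))/(2i) = 2bi/(2i) = b = -18


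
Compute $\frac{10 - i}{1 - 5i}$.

Multiply numerator and denominator by conjugate (1 + 5i):
= (10 - i)(1 + 5i) / (1^2 + (-5)^2)
= (15 + 49i) / 26
= 15/26 + (49/26)i


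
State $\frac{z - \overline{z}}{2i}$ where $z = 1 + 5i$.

z - conjugate(z) = 2bi
(z - conjugate(z))/(2i) = 2bi/(2i) = b = 5


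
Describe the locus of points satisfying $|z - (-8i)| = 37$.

|z - z0| = r describes a circle centered at z0 with radius r
Here z0 = -8i and r = 37
Locus: Circle centered at (0, -8) with radius 37


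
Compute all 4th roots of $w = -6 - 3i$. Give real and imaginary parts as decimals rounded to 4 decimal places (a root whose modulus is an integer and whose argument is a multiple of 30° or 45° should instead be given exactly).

|w| = sqrt(45) ≈ 6.708204, arg(w) ≈ 206.565051°
Root modulus = sqrt(45)^(1/4) ≈ 1.609354
Root arguments: θ_k = (arg(w) + 360°k)/4 for k = 0, 1, ..., 3
Compute each root as (root modulus)(cos θ_k + i sin θ_k) using full-precision intermediates, then round to 4 decimal places.
Roots: 0.9987 + 1.2620i, -1.2620 + 0.9987i, -0.9987 - 1.2620i, 1.2620 - 0.9987i


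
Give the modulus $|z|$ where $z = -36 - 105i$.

|z| = sqrt(a^2 + b^2) = sqrt((-36)^2 + (-105)^2) = sqrt(12321) = 111


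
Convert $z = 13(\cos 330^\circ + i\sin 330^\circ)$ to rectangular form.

a = r cos θ = 13 * sqrt(3)/2 = 13*sqrt(3)/2
b = r sin θ = 13 * -1/2 = -13/2
z = 13*sqrt(3)/2 - (13/2)i


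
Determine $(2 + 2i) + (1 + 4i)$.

(2 + 1) + (2 + 4)i = 3 + 6i


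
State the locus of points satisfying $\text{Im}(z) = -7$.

Im(z) = y where z = x + yi; the equation y = -7 is satisfied by all points with that y-coordinate
Locus: Horizontal line y = -7


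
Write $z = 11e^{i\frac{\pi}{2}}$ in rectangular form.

a = r cos θ = 11 * 0 = 0
b = r sin θ = 11 * 1 = 11
z = 11i


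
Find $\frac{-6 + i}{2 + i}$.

Multiply numerator and denominator by conjugate (2 - i):
= (-6 + i)(2 - i) / (2^2 + 1^2)
= (-11 + 8i) / 5
= -11/5 + (8/5)i


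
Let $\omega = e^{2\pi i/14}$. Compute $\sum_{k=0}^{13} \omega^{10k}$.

Let ζ = ω^10 = e^(2πi·10/14). Since 14 ∤ 10, ζ ≠ 1.
Sum = Σ_{k=0}^{13} ζ^k = (ζ^14 - 1)/(ζ - 1) = (ω^{10·14} - 1)/(ζ - 1) = (1 - 1)/(ζ - 1) = 0


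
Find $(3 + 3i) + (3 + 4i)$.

(3 + 3) + (3 + 4)i = 6 + 7i


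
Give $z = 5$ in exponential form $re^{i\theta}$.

r = |z| = sqrt((5)^2 + (0)^2) = sqrt(25 + 0) = sqrt(25) = 5
b = 0 and a > 0, so z lies on the positive real axis: θ = 0
z = 5e^(i*0) = 5


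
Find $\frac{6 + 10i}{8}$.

Divisor is real, so divide each part by 8:
= 3/4 + (5/4)i


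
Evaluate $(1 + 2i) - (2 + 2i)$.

(1 - 2) + (2 - 2)i = -1


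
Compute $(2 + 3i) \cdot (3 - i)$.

(a1*a2 - b1*b2) + (a1*b2 + b1*a2)i
= (6 - (-3)) + (-2 + 9)i
= 9 + 7i


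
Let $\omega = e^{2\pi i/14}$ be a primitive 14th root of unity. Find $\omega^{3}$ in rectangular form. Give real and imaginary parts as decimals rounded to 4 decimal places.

ω^3 = e^(2πi·3/14) = e^(i·3π/7)
= cos(3π/7) + i sin(3π/7)
= 0.2225 + 0.9749i


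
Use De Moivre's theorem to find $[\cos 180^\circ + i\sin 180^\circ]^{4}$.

By De Moivre: z^n = r^n(cos(nθ) + i sin(nθ))
= 1^4(cos(4*180°) + i sin(4*180°))
= 1(cos 0° + i sin 0°)
= 1


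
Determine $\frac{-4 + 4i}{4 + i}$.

Multiply numerator and denominator by conjugate (4 - i):
= (-4 + 4i)(4 - i) / (4^2 + 1^2)
= (-12 + 20i) / 17
= -12/17 + (20/17)i


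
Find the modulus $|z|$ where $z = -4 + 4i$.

|z| = sqrt(a^2 + b^2) = sqrt((-4)^2 + 4^2) = sqrt(32) = sqrt(32)


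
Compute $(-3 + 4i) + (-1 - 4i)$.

(-3 + (-1)) + (4 + (-4))i = -4


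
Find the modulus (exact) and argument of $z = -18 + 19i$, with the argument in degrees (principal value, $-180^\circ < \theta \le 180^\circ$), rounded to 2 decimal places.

|z| = sqrt((-18)^2 + 19^2) = sqrt(685)
arg(z) = arctan(b/a) = arctan(19/-18) (quadrant-adjusted) = 133.45°


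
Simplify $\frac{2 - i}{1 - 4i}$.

Multiply numerator and denominator by conjugate (1 + 4i):
= (2 - i)(1 + 4i) / (1^2 + (-4)^2)
= (6 + 7i) / 17
= 6/17 + (7/17)i


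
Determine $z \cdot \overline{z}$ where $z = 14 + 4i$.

z * conjugate(z) = |z|^2 = a^2 + b^2
= 14^2 + 4^2 = 212


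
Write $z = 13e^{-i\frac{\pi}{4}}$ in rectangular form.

a = r cos θ = 13 * sqrt(2)/2 = 13*sqrt(2)/2
b = r sin θ = 13 * -sqrt(2)/2 = -13*sqrt(2)/2
z = 13*sqrt(2)/2 - (13*sqrt(2)/2)i


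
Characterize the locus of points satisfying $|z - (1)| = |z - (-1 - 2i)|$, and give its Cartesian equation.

|z - z1| = |z - z2| means z is equidistant from z1 and z2,
i.e. the perpendicular bisector of the segment from (1, 0) to (-1, -2) (midpoint (0, -1)).
With z = x + yi, square both sides:
(x - 1)^2 + (y - 0)^2 = (x - (-1))^2 + (y - (-2))^2
The x^2 and y^2 terms cancel: -4x + (-4)y = 5 - 1 = 4
Simplify: x + y = -1
Locus: Perpendicular bisector of the segment from (1, 0) to (-1, -2): the line x + y = -1


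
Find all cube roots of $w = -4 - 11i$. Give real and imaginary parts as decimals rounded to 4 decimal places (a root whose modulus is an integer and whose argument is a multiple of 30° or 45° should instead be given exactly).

|w| = sqrt(137) ≈ 11.704700, arg(w) ≈ 250.016893°
Root modulus = sqrt(137)^(1/3) ≈ 2.270493
Root arguments: θ_k = (arg(w) + 360°k)/3 for k = 0, 1, ..., 2
Compute each root as (root modulus)(cos θ_k + i sin θ_k) using full-precision intermediates, then round to 4 decimal places.
Roots: 0.2634 + 2.2552i, -2.0847 - 0.8995i, 1.8213 - 1.3557i


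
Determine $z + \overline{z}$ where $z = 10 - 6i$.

z + conjugate(z) = (a + bi) + (a - bi) = 2a
= 2 * 10 = 20


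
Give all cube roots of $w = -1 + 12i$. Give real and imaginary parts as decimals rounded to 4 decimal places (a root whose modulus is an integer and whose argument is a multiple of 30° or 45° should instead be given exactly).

|w| = sqrt(145) ≈ 12.041595, arg(w) ≈ 94.763642°
Root modulus = sqrt(145)^(1/3) ≈ 2.292071
Root arguments: θ_k = (arg(w) + 360°k)/3 for k = 0, 1, ..., 2
Compute each root as (root modulus)(cos θ_k + i sin θ_k) using full-precision intermediates, then round to 4 decimal places.
Roots: 1.9525 + 1.2006i, -2.0160 + 1.0906i, 0.0635 - 2.2912i


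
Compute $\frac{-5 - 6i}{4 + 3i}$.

Multiply numerator and denominator by conjugate (4 - 3i):
= (-5 - 6i)(4 - 3i) / (4^2 + 3^2)
= (-38 - 9i) / 25
= -38/25 - (9/25)i


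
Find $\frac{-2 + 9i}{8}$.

Divisor is real, so divide each part by 8:
= -1/4 + (9/8)i


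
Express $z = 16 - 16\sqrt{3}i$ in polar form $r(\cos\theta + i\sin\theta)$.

r = |z| = sqrt(a^2 + b^2) = sqrt((16)^2 + (-16*sqrt(3))^2) = sqrt(256 + 768) = sqrt(1024) = 32
θ = arctan(b/a) = arctan(-27.7128/16) (quadrant-adjusted) = 300°
z = 32(cos 300° + i sin 300°)


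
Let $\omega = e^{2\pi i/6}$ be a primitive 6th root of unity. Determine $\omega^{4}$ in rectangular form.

ω^4 = e^(2πi·4/6) = e^(i·4π/3)
= cos(4π/3) + i sin(4π/3)
= -1/2 - (sqrt(3)/2)i


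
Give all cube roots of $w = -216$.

|w| = 216, arg(w) = 180°
Root modulus = 216^(1/3) = 6
Root arguments: θ_k = (180° + 360°k)/3 for k = 0, 1, ..., 2
Roots: 3 + 3*sqrt(3)i, -6, 3 - 3*sqrt(3)i


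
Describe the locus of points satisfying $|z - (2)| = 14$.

|z - z0| = r describes a circle centered at z0 with radius r
Here z0 = 2 and r = 14
Locus: Circle centered at (2, 0) with radius 14


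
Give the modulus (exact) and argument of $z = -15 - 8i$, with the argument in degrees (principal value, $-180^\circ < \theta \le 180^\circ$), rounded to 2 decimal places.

|z| = sqrt((-15)^2 + (-8)^2) = 17
arg(z) = arctan(b/a) = arctan(-8/-15) (quadrant-adjusted) = -151.93°


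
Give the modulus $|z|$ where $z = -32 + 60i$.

|z| = sqrt(a^2 + b^2) = sqrt((-32)^2 + 60^2) = sqrt(4624) = 68


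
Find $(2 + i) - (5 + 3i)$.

(2 - 5) + (1 - 3)i = -3 - 2i


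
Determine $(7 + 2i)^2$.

(a + bi)^2 = a^2 - b^2 + 2abi
= 7^2 - 2^2 + 2*7*2i
= 45 + 28i


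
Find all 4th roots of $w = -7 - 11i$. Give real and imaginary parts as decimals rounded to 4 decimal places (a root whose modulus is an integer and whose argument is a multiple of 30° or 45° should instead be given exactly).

|w| = sqrt(170) ≈ 13.038405, arg(w) ≈ 237.528808°
Root modulus = sqrt(170)^(1/4) ≈ 1.900230
Root arguments: θ_k = (arg(w) + 360°k)/4 for k = 0, 1, ..., 3
Compute each root as (root modulus)(cos θ_k + i sin θ_k) using full-precision intermediates, then round to 4 decimal places.
Roots: 0.9678 + 1.6353i, -1.6353 + 0.9678i, -0.9678 - 1.6353i, 1.6353 - 0.9678i


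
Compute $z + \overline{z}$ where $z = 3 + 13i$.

z + conjugate(z) = (a + bi) + (a - bi) = 2a
= 2 * 3 = 6


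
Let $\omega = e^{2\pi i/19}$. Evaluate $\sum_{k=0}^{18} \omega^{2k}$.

Let ζ = ω^2 = e^(2πi·2/19). Since 19 ∤ 2, ζ ≠ 1.
Sum = Σ_{k=0}^{18} ζ^k = (ζ^19 - 1)/(ζ - 1) = (ω^{2·19} - 1)/(ζ - 1) = (1 - 1)/(ζ - 1) = 0


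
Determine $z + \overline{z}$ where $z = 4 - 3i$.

z + conjugate(z) = (a + bi) + (a - bi) = 2a
= 2 * 4 = 8


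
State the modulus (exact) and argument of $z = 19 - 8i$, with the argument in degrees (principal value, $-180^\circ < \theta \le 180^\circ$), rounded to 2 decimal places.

|z| = sqrt(19^2 + (-8)^2) = sqrt(425)
arg(z) = arctan(b/a) = arctan(-8/19) (quadrant-adjusted) = -22.83°


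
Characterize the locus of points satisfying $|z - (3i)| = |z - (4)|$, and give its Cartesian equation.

|z - z1| = |z - z2| means z is equidistant from z1 and z2,
i.e. the perpendicular bisector of the segment from (0, 3) to (4, 0) (midpoint (2, 3/2)).
With z = x + yi, square both sides:
(x - 0)^2 + (y - 3)^2 = (x - 4)^2 + (y - 0)^2
The x^2 and y^2 terms cancel: 8x + (-6)y = 16 - 9 = 7
Simplify: 8x - 6y = 7
Locus: Perpendicular bisector of the segment from (0, 3) to (4, 0): the line 8x - 6y = 7


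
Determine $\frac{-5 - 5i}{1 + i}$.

Multiply numerator and denominator by conjugate (1 - i):
= (-5 - 5i)(1 - i) / (1^2 + 1^2)
= (-10) / 2
= -5


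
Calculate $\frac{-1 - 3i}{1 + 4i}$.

Multiply numerator and denominator by conjugate (1 - 4i):
= (-1 - 3i)(1 - 4i) / (1^2 + 4^2)
= (-13 + i) / 17
= -13/17 + (1/17)i


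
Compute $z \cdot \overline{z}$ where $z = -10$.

z * conjugate(z) = |z|^2 = a^2 + b^2
= (-10)^2 + 0^2 = 100


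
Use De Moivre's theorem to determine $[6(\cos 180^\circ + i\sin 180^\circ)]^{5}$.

By De Moivre: z^n = r^n(cos(nθ) + i sin(nθ))
= 6^5(cos(5*180°) + i sin(5*180°))
= 7776(cos 180° + i sin 180°)
= -7776


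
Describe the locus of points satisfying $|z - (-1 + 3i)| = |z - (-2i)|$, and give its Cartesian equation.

|z - z1| = |z - z2| means z is equidistant from z1 and z2,
i.e. the perpendicular bisector of the segment from (-1, 3) to (0, -2) (midpoint (-1/2, 1/2)).
With z = x + yi, square both sides:
(x - (-1))^2 + (y - 3)^2 = (x - 0)^2 + (y - (-2))^2
The x^2 and y^2 terms cancel: 2x + (-10)y = 4 - 10 = -6
Simplify: x - 5y = -3
Locus: Perpendicular bisector of the segment from (-1, 3) to (0, -2): the line x - 5y = -3


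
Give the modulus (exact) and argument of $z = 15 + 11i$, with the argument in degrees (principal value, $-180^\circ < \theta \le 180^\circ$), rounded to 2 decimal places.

|z| = sqrt(15^2 + 11^2) = sqrt(346)
arg(z) = arctan(b/a) = arctan(11/15) (quadrant-adjusted) = 36.25°


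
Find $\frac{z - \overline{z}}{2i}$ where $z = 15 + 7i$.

z - conjugate(z) = 2bi
(z - conjugate(z))/(2i) = 2bi/(2i) = b = 7


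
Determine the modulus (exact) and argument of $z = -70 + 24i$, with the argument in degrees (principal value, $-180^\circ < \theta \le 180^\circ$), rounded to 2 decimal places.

|z| = sqrt((-70)^2 + 24^2) = 74
arg(z) = arctan(b/a) = arctan(24/-70) (quadrant-adjusted) = 161.08°


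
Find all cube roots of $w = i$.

|w| = 1, arg(w) = 90°
Root modulus = 1^(1/3) = 1
Root arguments: θ_k = (90° + 360°k)/3 for k = 0, 1, ..., 2
Roots: sqrt(3)/2 + (1/2)i, -sqrt(3)/2 + (1/2)i, -i


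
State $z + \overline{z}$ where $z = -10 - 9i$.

z + conjugate(z) = (a + bi) + (a - bi) = 2a
= 2 * (-10) = -20


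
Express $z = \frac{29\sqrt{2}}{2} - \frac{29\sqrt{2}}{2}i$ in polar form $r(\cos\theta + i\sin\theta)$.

r = |z| = sqrt(a^2 + b^2) = sqrt((29*sqrt(2)/2)^2 + (-29*sqrt(2)/2)^2) = sqrt(841/2 + 841/2) = sqrt(841) = 29
θ = arctan(b/a) = arctan(-20.5061/20.5061) (quadrant-adjusted) = 315°
z = 29(cos 315° + i sin 315°)


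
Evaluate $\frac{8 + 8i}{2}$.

Divisor is real, so divide each part by 2:
= 4 + 4i


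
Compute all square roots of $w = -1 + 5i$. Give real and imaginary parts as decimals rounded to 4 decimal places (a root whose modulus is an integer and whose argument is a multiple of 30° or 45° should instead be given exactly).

|w| = sqrt(26) ≈ 5.099020, arg(w) ≈ 101.309932°
Root modulus = sqrt(26)^(1/2) ≈ 2.258101
Root arguments: θ_k = (arg(w) + 360°k)/2 for k = 0, 1, ..., 1
Compute each root as (root modulus)(cos θ_k + i sin θ_k) using full-precision intermediates, then round to 4 decimal places.
Roots: 1.4316 + 1.7463i, -1.4316 - 1.7463i


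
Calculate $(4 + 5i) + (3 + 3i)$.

(4 + 3) + (5 + 3)i = 7 + 8i


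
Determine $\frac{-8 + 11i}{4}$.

Divisor is real, so divide each part by 4:
= -2 + (11/4)i


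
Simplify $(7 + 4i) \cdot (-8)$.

(a1*a2 - b1*b2) + (a1*b2 + b1*a2)i
= (-56 - 0) + (0 + (-32))i
= -56 - 32i


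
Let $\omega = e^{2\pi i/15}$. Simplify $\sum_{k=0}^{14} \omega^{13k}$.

Let ζ = ω^13 = e^(2πi·13/15). Since 15 ∤ 13, ζ ≠ 1.
Sum = Σ_{k=0}^{14} ζ^k = (ζ^15 - 1)/(ζ - 1) = (ω^{13·15} - 1)/(ζ - 1) = (1 - 1)/(ζ - 1) = 0


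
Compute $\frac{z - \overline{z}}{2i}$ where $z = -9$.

z - conjugate(z) = 2bi
(z - conjugate(z))/(2i) = 2bi/(2i) = b = 0


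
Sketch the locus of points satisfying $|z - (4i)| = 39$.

|z - z0| = r describes a circle centered at z0 with radius r
Here z0 = 4i and r = 39
Locus: Circle centered at (0, 4) with radius 39


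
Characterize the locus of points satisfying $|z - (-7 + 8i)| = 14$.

|z - z0| = r describes a circle centered at z0 with radius r
Here z0 = -7 + 8i and r = 14
Locus: Circle centered at (-7, 8) with radius 14


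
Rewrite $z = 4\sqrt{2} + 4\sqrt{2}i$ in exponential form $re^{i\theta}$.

r = |z| = sqrt((4*sqrt(2))^2 + (4*sqrt(2))^2) = sqrt(32 + 32) = sqrt(64) = 8
θ = arctan(b/a) = arctan(5.6569/5.6569) (quadrant-adjusted) = 45° = π/4
z = 8e^(i*π/4)


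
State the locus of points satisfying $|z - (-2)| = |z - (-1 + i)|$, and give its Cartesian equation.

|z - z1| = |z - z2| means z is equidistant from z1 and z2,
i.e. the perpendicular bisector of the segment from (-2, 0) to (-1, 1) (midpoint (-3/2, 1/2)).
With z = x + yi, square both sides:
(x - (-2))^2 + (y - 0)^2 = (x - (-1))^2 + (y - 1)^2
The x^2 and y^2 terms cancel: 2x + 2y = 2 - 4 = -2
Simplify: x + y = -1
Locus: Perpendicular bisector of the segment from (-2, 0) to (-1, 1): the line x + y = -1


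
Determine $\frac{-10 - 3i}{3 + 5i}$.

Multiply numerator and denominator by conjugate (3 - 5i):
= (-10 - 3i)(3 - 5i) / (3^2 + 5^2)
= (-45 + 41i) / 34
= -45/34 + (41/34)i


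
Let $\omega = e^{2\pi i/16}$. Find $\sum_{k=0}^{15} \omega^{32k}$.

Since 16 divides 32, ω^32 = (ω^16)^2 = 1^2 = 1, so every term is 1.
Sum = 16 · 1 = 16


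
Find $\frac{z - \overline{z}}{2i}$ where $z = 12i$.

z - conjugate(z) = 2bi
(z - conjugate(z))/(2i) = 2bi/(2i) = b = 12


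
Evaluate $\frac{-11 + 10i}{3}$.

Divisor is real, so divide each part by 3:
= -11/3 + (10/3)i


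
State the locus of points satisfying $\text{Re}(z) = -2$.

Re(z) = x where z = x + yi; the equation x = -2 is satisfied by all points with that x-coordinate
Locus: Vertical line x = -2


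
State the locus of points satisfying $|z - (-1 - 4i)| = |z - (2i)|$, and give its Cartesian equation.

|z - z1| = |z - z2| means z is equidistant from z1 and z2,
i.e. the perpendicular bisector of the segment from (-1, -4) to (0, 2) (midpoint (-1/2, -1)).
With z = x + yi, square both sides:
(x - (-1))^2 + (y - (-4))^2 = (x - 0)^2 + (y - 2)^2
The x^2 and y^2 terms cancel: 2x + 12y = 4 - 17 = -13
Simplify: 2x + 12y = -13
Locus: Perpendicular bisector of the segment from (-1, -4) to (0, 2): the line 2x + 12y = -13


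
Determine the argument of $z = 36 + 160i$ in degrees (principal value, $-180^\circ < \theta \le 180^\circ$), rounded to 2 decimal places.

θ = arctan(b/a) = arctan(160/36) (quadrant-adjusted) = 77.32°


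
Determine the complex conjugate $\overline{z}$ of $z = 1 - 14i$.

If z = a + bi, then conjugate(z) = a - bi
conjugate(1 - 14i) = 1 + 14i


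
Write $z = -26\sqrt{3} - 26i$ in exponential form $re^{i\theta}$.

r = |z| = sqrt((-26*sqrt(3))^2 + (-26)^2) = sqrt(2028 + 676) = sqrt(2704) = 52
θ = arctan(b/a) = arctan(-26/-45.0333) (quadrant-adjusted) = -150° = -5π/6
z = 52e^(-i*5π/6)


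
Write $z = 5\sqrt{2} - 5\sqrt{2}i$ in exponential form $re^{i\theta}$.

r = |z| = sqrt((5*sqrt(2))^2 + (-5*sqrt(2))^2) = sqrt(50 + 50) = sqrt(100) = 10
θ = arctan(b/a) = arctan(-7.0711/7.0711) (quadrant-adjusted) = -45° = -π/4
z = 10e^(-i*π/4)


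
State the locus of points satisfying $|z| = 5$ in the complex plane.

|z| = 5 means sqrt(x^2 + y^2) = 5
This is a circle of radius 5 centered at the origin


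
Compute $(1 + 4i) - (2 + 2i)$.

(1 - 2) + (4 - 2)i = -1 + 2i


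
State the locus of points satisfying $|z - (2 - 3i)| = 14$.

|z - z0| = r describes a circle centered at z0 with radius r
Here z0 = 2 - 3i and r = 14
Locus: Circle centered at (2, -3) with radius 14


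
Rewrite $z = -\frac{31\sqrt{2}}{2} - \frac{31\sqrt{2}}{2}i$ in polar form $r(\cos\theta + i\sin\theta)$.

r = |z| = sqrt(a^2 + b^2) = sqrt((-31*sqrt(2)/2)^2 + (-31*sqrt(2)/2)^2) = sqrt(961/2 + 961/2) = sqrt(961) = 31
θ = arctan(b/a) = arctan(-21.9203/-21.9203) (quadrant-adjusted) = 225°
z = 31(cos 225° + i sin 225°)


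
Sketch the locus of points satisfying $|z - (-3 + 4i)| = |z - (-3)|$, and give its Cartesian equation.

|z - z1| = |z - z2| means z is equidistant from z1 and z2,
i.e. the perpendicular bisector of the segment from (-3, 4) to (-3, 0) (midpoint (-3, 2)).
With z = x + yi, square both sides:
(x - (-3))^2 + (y - 4)^2 = (x - (-3))^2 + (y - 0)^2
The x^2 and y^2 terms cancel: 0x + (-8)y = 9 - 25 = -16
Simplify: y = 2
Locus: Perpendicular bisector of the segment from (-3, 4) to (-3, 0): the line y = 2


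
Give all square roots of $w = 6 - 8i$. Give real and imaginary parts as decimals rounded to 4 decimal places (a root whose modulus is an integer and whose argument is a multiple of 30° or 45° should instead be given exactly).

|w| = 10, arg(w) ≈ 306.869898°
Root modulus = 10^(1/2) ≈ 3.162278
Root arguments: θ_k = (arg(w) + 360°k)/2 for k = 0, 1, ..., 1
Compute each root as (root modulus)(cos θ_k + i sin θ_k) using full-precision intermediates, then round to 4 decimal places.
Roots: -2.8284 + 1.4142i, 2.8284 - 1.4142i


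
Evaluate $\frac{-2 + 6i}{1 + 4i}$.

Multiply numerator and denominator by conjugate (1 - 4i):
= (-2 + 6i)(1 - 4i) / (1^2 + 4^2)
= (22 + 14i) / 17
= 22/17 + (14/17)i


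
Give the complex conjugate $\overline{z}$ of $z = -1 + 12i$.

If z = a + bi, then conjugate(z) = a - bi
conjugate(-1 + 12i) = -1 - 12i


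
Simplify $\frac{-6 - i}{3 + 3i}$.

Multiply numerator and denominator by conjugate (3 - 3i):
= (-6 - i)(3 - 3i) / (3^2 + 3^2)
= (-21 + 15i) / 18
Divide through by 3: (-7 + 5i) / 6
= -7/6 + (5/6)i


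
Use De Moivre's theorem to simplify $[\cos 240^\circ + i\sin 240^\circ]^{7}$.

By De Moivre: z^n = r^n(cos(nθ) + i sin(nθ))
= 1^7(cos(7*240°) + i sin(7*240°))
= 1(cos 240° + i sin 240°)
= -1/2 - (sqrt(3)/2)i


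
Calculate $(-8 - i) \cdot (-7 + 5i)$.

(a1*a2 - b1*b2) + (a1*b2 + b1*a2)i
= (56 - (-5)) + (-40 + 7)i
= 61 - 33i


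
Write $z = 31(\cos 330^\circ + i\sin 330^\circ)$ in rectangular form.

a = r cos θ = 31 * sqrt(3)/2 = 31*sqrt(3)/2
b = r sin θ = 31 * -1/2 = -31/2
z = 31*sqrt(3)/2 - (31/2)i


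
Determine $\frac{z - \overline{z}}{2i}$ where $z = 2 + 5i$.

z - conjugate(z) = 2bi
(z - conjugate(z))/(2i) = 2bi/(2i) = b = 5


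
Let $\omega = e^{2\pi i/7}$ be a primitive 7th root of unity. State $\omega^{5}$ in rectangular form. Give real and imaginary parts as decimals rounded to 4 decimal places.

ω^5 = e^(2πi·5/7) = e^(i·10π/7)
= cos(10π/7) + i sin(10π/7)
= -0.2225 - 0.9749i


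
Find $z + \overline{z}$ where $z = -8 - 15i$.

z + conjugate(z) = (a + bi) + (a - bi) = 2a
= 2 * (-8) = -16


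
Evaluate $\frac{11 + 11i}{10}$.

Divisor is real, so divide each part by 10:
= 11/10 + (11/10)i


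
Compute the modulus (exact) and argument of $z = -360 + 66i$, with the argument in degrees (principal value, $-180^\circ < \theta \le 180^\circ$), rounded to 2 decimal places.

|z| = sqrt((-360)^2 + 66^2) = 366
arg(z) = arctan(b/a) = arctan(66/-360) (quadrant-adjusted) = 169.61°


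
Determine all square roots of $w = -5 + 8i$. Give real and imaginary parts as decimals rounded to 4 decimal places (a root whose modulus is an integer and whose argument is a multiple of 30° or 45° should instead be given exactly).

|w| = sqrt(89) ≈ 9.433981, arg(w) ≈ 122.005383°
Root modulus = sqrt(89)^(1/2) ≈ 3.071479
Root arguments: θ_k = (arg(w) + 360°k)/2 for k = 0, 1, ..., 1
Compute each root as (root modulus)(cos θ_k + i sin θ_k) using full-precision intermediates, then round to 4 decimal places.
Roots: 1.4890 + 2.6864i, -1.4890 - 2.6864i


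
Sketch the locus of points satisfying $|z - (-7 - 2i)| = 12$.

|z - z0| = r describes a circle centered at z0 with radius r
Here z0 = -7 - 2i and r = 12
Locus: Circle centered at (-7, -2) with radius 12


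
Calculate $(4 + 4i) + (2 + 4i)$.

(4 + 2) + (4 + 4)i = 6 + 8i


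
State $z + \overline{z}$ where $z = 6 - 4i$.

z + conjugate(z) = (a + bi) + (a - bi) = 2a
= 2 * 6 = 12


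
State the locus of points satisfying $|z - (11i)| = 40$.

|z - z0| = r describes a circle centered at z0 with radius r
Here z0 = 11i and r = 40
Locus: Circle centered at (0, 11) with radius 40


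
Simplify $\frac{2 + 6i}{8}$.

Divisor is real, so divide each part by 8:
= 1/4 + (3/4)i


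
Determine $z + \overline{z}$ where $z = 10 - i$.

z + conjugate(z) = (a + bi) + (a - bi) = 2a
= 2 * 10 = 20


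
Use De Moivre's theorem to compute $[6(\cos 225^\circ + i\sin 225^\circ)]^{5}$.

By De Moivre: z^n = r^n(cos(nθ) + i sin(nθ))
= 6^5(cos(5*225°) + i sin(5*225°))
= 7776(cos 45° + i sin 45°)
= 3888*sqrt(2) + 3888*sqrt(2)i


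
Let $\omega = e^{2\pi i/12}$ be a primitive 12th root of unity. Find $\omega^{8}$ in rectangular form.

ω^8 = e^(2πi·8/12) = e^(i·4π/3)
= cos(4π/3) + i sin(4π/3)
= -1/2 - (sqrt(3)/2)i


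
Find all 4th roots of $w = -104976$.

|w| = 104976, arg(w) = 180°
Root modulus = 104976^(1/4) = 18
Root arguments: θ_k = (180° + 360°k)/4 for k = 0, 1, ..., 3
Roots: 9*sqrt(2) + 9*sqrt(2)i, -9*sqrt(2) + 9*sqrt(2)i, -9*sqrt(2) - 9*sqrt(2)i, 9*sqrt(2) - 9*sqrt(2)i


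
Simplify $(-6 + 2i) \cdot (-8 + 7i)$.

(a1*a2 - b1*b2) + (a1*b2 + b1*a2)i
= (48 - 14) + (-42 + (-16))i
= 34 - 58i


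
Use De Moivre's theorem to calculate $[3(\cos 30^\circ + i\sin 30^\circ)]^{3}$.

By De Moivre: z^n = r^n(cos(nθ) + i sin(nθ))
= 3^3(cos(3*30°) + i sin(3*30°))
= 27(cos 90° + i sin 90°)
= 27i


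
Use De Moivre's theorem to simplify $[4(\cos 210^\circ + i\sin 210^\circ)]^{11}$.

By De Moivre: z^n = r^n(cos(nθ) + i sin(nθ))
= 4^11(cos(11*210°) + i sin(11*210°))
= 4194304(cos 150° + i sin 150°)
= -2097152*sqrt(3) + 2097152i


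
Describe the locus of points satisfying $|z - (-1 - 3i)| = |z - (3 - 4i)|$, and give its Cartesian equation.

|z - z1| = |z - z2| means z is equidistant from z1 and z2,
i.e. the perpendicular bisector of the segment from (-1, -3) to (3, -4) (midpoint (1, -7/2)).
With z = x + yi, square both sides:
(x - (-1))^2 + (y - (-3))^2 = (x - 3)^2 + (y - (-4))^2
The x^2 and y^2 terms cancel: 8x + (-2)y = 25 - 10 = 15
Simplify: 8x - 2y = 15
Locus: Perpendicular bisector of the segment from (-1, -3) to (3, -4): the line 8x - 2y = 15


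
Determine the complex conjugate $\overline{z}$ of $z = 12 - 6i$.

If z = a + bi, then conjugate(z) = a - bi
conjugate(12 - 6i) = 12 + 6i


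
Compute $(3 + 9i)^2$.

(a + bi)^2 = a^2 - b^2 + 2abi
= 3^2 - 9^2 + 2*3*9i
= -72 + 54i


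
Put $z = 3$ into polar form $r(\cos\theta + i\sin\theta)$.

r = |z| = sqrt(a^2 + b^2) = sqrt((3)^2 + (0)^2) = sqrt(9 + 0) = sqrt(9) = 3
b = 0 and a > 0, so z lies on the positive real axis: θ = 0°
z = 3(cos 0° + i sin 0°)


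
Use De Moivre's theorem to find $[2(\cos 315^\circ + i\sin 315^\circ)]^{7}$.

By De Moivre: z^n = r^n(cos(nθ) + i sin(nθ))
= 2^7(cos(7*315°) + i sin(7*315°))
= 128(cos 45° + i sin 45°)
= 64*sqrt(2) + 64*sqrt(2)i


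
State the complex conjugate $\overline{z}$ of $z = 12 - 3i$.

If z = a + bi, then conjugate(z) = a - bi
conjugate(12 - 3i) = 12 + 3i


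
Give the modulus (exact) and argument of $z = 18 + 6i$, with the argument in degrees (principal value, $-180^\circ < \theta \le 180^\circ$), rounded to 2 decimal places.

|z| = sqrt(18^2 + 6^2) = sqrt(360)
arg(z) = arctan(b/a) = arctan(6/18) (quadrant-adjusted) = 18.43°


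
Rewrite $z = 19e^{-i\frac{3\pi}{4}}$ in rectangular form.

a = r cos θ = 19 * -sqrt(2)/2 = -19*sqrt(2)/2
b = r sin θ = 19 * -sqrt(2)/2 = -19*sqrt(2)/2
z = -19*sqrt(2)/2 - (19*sqrt(2)/2)i


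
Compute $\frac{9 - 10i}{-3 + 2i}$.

Multiply numerator and denominator by conjugate (-3 - 2i):
= (9 - 10i)(-3 - 2i) / ((-3)^2 + 2^2)
= (-47 + 12i) / 13
= -47/13 + (12/13)i


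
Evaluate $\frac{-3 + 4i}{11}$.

Divisor is real, so divide each part by 11:
= -3/11 + (4/11)i


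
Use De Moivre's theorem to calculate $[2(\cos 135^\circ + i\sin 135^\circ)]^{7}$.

By De Moivre: z^n = r^n(cos(nθ) + i sin(nθ))
= 2^7(cos(7*135°) + i sin(7*135°))
= 128(cos 225° + i sin 225°)
= -64*sqrt(2) - 64*sqrt(2)i


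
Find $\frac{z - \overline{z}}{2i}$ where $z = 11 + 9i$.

z - conjugate(z) = 2bi
(z - conjugate(z))/(2i) = 2bi/(2i) = b = 9


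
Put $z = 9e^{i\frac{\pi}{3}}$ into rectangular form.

a = r cos θ = 9 * 1/2 = 9/2
b = r sin θ = 9 * sqrt(3)/2 = 9*sqrt(3)/2
z = 9/2 + (9*sqrt(3)/2)i


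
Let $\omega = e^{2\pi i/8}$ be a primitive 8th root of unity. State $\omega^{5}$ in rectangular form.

ω^5 = e^(2πi·5/8) = e^(i·5π/4)
= cos(5π/4) + i sin(5π/4)
= -sqrt(2)/2 - (sqrt(2)/2)i
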